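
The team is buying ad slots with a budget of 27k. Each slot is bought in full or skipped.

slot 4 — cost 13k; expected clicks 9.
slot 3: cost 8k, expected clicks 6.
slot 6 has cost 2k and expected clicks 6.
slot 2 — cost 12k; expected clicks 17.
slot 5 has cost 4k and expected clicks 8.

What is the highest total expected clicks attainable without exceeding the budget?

37

slot 3 + slot 6 + slot 2 + slot 5: cost 8 + 2 + 12 + 4 = 26 ≤ 27, expected clicks 6 + 6 + 17 + 8 = 37.
slot 6 + slot 2 + slot 5: cost 2 + 12 + 4 = 18 ≤ 27, expected clicks 6 + 17 + 8 = 31.
slot 4 + slot 6 + slot 2: cost 13 + 2 + 12 = 27 ≤ 27, expected clicks 9 + 6 + 17 = 32.
Best is slot 3, slot 6, slot 2, and slot 5 with total expected clicks 37.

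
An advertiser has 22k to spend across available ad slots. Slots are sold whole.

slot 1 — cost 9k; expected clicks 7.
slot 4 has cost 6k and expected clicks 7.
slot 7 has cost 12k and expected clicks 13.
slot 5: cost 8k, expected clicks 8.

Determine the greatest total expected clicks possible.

Allowing fractional choices, the relaxed optimum would be about 24.0, but ad slots are indivisible.
slot 1 + slot 7: cost 9 + 12 = 21 ≤ 22, expected clicks 7 + 13 = 20.
slot 7 + slot 5: cost 12 + 8 = 20 ≤ 22, expected clicks 13 + 8 = 21.
slot 4 + slot 7: cost 6 + 12 = 18 ≤ 22, expected clicks 7 + 13 = 20.
Best is slot 7 and slot 5 with total expected clicks 21.

21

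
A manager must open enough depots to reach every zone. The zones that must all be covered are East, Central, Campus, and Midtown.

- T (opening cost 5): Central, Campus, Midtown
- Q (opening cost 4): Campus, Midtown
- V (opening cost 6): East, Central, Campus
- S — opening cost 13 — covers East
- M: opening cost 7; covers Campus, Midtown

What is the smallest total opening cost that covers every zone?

10

Choose Q and V: together they cover East, Central, Campus, Midtown — every zone.
Total opening cost: 4 + 6 = 10.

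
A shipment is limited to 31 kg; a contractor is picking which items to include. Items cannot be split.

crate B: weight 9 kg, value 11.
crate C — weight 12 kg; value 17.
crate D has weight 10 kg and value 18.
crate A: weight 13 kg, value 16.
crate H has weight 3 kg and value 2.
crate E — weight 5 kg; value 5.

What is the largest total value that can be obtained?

Allowing fractional choices, the relaxed optimum would be about 46.1, but items are indivisible.
crate C + crate D + crate H + crate E: weight 12 + 10 + 3 + 5 = 30 ≤ 31, value 17 + 18 + 2 + 5 = 42.
crate B + crate C + crate D: weight 9 + 12 + 10 = 31 ≤ 31, value 11 + 17 + 18 = 46.
Best is crate B, crate C, and crate D with total value 46.

46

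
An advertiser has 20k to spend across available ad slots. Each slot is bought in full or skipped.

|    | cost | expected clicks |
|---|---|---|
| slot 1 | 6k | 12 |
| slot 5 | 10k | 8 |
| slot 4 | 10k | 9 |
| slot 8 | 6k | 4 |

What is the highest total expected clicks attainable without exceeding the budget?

slot 1 + slot 5: cost 6 + 10 = 16 ≤ 20, expected clicks 12 + 8 = 20.
slot 5 + slot 4: cost 10 + 10 = 20 ≤ 20, expected clicks 8 + 9 = 17.
slot 1 + slot 4: cost 6 + 10 = 16 ≤ 20, expected clicks 12 + 9 = 21.
Best is slot 1 and slot 4 with total expected clicks 21.

21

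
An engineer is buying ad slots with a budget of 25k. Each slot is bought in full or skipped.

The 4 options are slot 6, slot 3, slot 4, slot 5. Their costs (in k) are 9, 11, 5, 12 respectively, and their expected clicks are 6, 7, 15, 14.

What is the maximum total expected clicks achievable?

slot 3 + slot 4: cost 11 + 5 = 16 ≤ 25, expected clicks 7 + 15 = 22.
slot 4 + slot 5: cost 5 + 12 = 17 ≤ 25, expected clicks 15 + 14 = 29.
slot 6 + slot 3 + slot 4: cost 9 + 11 + 5 = 25 ≤ 25, expected clicks 6 + 7 + 15 = 28.
Best is slot 4 and slot 5 with total expected clicks 29.

29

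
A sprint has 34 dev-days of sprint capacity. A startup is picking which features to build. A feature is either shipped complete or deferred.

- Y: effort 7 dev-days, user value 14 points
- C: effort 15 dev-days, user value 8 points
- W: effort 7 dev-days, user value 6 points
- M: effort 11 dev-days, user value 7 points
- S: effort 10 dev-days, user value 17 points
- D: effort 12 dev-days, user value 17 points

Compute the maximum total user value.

48

Allowing fractional choices, the relaxed optimum would be about 52.3, but features are indivisible.
W + S + D: effort 7 + 10 + 12 = 29 ≤ 34, user value 6 + 17 + 17 = 40.
M + S + D: effort 11 + 10 + 12 = 33 ≤ 34, user value 7 + 17 + 17 = 41.
Y + S + D: effort 7 + 10 + 12 = 29 ≤ 34, user value 14 + 17 + 17 = 48.
Best is Y, S, and D with total user value 48.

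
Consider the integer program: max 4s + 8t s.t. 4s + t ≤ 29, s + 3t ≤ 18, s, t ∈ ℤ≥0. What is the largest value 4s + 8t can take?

56

The continuous relaxation peaks at (6.27, 3.91) with value 56.36; rounding to a feasible lattice point costs some objective.
(s,t)=(6,4): 4·6+1·4=28≤29, 1·6+3·4=18≤18, objective 56.
(s,t)=(5,4): 4·5+1·4=24≤29, 1·5+3·4=17≤18, objective 52.
(s,t)=(6,3): 4·6+1·3=27≤29, 1·6+3·3=15≤18, objective 48.
No feasible integer point exceeds 56.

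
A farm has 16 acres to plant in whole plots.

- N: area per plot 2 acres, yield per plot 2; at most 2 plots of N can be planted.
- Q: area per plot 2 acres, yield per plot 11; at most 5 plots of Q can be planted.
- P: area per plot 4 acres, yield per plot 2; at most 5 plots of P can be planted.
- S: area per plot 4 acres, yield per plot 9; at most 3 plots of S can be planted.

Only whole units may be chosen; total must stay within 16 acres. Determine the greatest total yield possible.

66

1×N, 5×Q, and 1×S: area 16 ≤ 16, yield 1·2 + 5·11 + 1·9 = 66.
5×Q and 1×S: area 14 ≤ 16, yield 5·11 + 1·9 = 64.
Best is 66.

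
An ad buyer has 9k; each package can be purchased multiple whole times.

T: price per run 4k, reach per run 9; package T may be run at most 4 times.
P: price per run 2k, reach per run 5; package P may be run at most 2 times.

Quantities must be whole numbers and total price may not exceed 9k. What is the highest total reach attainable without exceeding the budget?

Take 1×T and 2×P: price 8 ≤ 9, reach 1·9 + 2·5 = 19.
P has the best ratio (5/2) and is taken to its limit of 2; remaining capacity is filled optimally with the others.

19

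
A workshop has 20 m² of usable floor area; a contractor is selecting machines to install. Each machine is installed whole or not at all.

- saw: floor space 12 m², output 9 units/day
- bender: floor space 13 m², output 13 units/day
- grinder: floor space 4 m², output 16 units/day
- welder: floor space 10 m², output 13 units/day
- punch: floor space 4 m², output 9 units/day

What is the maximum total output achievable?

38

Take grinder, welder, and punch: floor space 4 + 10 + 4 = 18 ≤ 20, output 16 + 13 + 9 = 38.
No other feasible combination does better.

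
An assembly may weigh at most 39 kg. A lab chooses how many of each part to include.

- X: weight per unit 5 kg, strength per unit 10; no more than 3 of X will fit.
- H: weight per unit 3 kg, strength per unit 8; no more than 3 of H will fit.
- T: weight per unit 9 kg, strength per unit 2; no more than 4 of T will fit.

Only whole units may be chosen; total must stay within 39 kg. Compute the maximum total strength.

Take 3×X, 3×H, and 1×T: weight 33 ≤ 39, strength 3·10 + 3·8 + 1·2 = 56.
H has the best ratio (8/3) and is taken to its limit of 3; remaining capacity is filled optimally with the others.

56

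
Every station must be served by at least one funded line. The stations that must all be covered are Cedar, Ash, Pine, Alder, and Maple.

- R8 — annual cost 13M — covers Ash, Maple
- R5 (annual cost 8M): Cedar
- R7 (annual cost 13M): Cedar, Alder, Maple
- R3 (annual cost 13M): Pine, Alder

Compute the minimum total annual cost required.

34

Choose R8, R5, and R3: together they cover Cedar, Ash, Pine, Alder, Maple — every station.
Total annual cost: 13 + 8 + 13 = 34.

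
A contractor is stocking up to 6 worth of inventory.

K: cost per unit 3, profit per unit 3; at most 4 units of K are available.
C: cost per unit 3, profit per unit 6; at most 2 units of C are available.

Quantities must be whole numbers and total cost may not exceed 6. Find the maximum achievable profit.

2×C: cost 6 ≤ 6, profit 2·6 = 12.
1×K and 1×C: cost 6 ≤ 6, profit 1·3 + 1·6 = 9.
Best is 12.

12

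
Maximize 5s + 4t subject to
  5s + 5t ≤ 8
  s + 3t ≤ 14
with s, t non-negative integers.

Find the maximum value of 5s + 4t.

5

The continuous relaxation peaks at (1.6, 0) with value 8.00; rounding to a feasible lattice point costs some objective.
(s,t)=(1,0): 5·1+5·0=5≤8, 1·1+3·0=1≤14, objective 5.
(s,t)=(0,1): 5·0+5·1=5≤8, 1·0+3·1=3≤14, objective 4.
(s,t)=(0,0): 5·0+5·0=0≤8, 1·0+3·0=0≤14, objective 0.
The best lattice point is (1,0), giving 5.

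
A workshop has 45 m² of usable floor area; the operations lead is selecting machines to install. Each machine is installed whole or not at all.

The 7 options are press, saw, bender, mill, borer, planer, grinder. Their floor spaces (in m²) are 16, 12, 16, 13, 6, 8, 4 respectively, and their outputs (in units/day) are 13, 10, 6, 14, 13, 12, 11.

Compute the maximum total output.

This is a 0-1 knapsack instance.
Take saw, mill, borer, planer, and grinder: floor space 12 + 13 + 6 + 8 + 4 = 43 ≤ 45, output 10 + 14 + 13 + 12 + 11 = 60.
No other feasible combination does better.

60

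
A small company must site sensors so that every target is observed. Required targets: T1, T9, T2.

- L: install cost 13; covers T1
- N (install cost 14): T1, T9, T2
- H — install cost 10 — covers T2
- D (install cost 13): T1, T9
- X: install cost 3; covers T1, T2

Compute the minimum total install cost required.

N alone covers T1, T9, T2 — every target.
Total install cost: 14.

14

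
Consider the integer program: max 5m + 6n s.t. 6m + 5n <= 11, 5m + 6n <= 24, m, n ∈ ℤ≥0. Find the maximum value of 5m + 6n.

Relaxing integrality, the LP optimum is 13.20 at (m,n) = (0, 2.2), which is not an integer point.
(m,n)=(0,2): 6·0+5·2=10≤11, 5·0+6·2=12≤24, objective 12.
(m,n)=(1,1): 6·1+5·1=11≤11, 5·1+6·1=11≤24, objective 11.
The best lattice point is (0,2), giving 12.

12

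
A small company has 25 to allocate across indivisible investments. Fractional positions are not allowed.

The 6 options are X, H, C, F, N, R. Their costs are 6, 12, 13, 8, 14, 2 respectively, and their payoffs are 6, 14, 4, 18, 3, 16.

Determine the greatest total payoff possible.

Take H, F, and R: cost 12 + 8 + 2 = 22 ≤ 25, payoff 14 + 18 + 16 = 48.
No other feasible combination does better.

48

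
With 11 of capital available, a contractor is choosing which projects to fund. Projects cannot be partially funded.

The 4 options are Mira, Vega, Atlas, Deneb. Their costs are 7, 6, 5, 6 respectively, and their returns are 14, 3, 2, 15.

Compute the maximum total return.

Deneb: cost 6 ≤ 11, return 15.
Atlas + Deneb: cost 5 + 6 = 11 ≤ 11, return 2 + 15 = 17.
Best is Atlas and Deneb with total return 17.

17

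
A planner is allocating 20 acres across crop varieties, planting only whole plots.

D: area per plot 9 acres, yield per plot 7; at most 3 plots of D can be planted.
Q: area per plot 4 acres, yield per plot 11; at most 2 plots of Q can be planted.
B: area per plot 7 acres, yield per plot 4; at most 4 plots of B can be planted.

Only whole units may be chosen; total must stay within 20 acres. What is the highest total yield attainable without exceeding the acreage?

29

This is a bounded integer knapsack.
1×D and 2×Q: area 17 ≤ 20, yield 1·7 + 2·11 = 29.
2×Q and 1×B: area 15 ≤ 20, yield 2·11 + 1·4 = 26.
Best is 29.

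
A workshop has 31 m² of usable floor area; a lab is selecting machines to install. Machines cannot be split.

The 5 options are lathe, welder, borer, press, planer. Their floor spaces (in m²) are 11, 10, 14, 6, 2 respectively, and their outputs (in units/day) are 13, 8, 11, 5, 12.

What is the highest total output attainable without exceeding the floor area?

38

Allowing fractional choices, the relaxed optimum would be about 39.6, but machines are indivisible.
lathe + welder + press + planer: floor space 11 + 10 + 6 + 2 = 29 ≤ 31, output 13 + 8 + 5 + 12 = 38.
lathe + borer + planer: floor space 11 + 14 + 2 = 27 ≤ 31, output 13 + 11 + 12 = 36.
Best is lathe, welder, press, and planer with total output 38.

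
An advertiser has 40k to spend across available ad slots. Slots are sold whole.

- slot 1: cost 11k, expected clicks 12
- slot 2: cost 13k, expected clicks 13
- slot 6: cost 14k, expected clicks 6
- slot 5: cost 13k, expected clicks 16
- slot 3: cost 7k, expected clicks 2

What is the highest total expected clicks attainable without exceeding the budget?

Allowing fractional choices, the relaxed optimum would be about 42.3, but ad slots are indivisible.
slot 1 + slot 2 + slot 5: cost 11 + 13 + 13 = 37 ≤ 40, expected clicks 12 + 13 + 16 = 41.
slot 2 + slot 6 + slot 5: cost 13 + 14 + 13 = 40 ≤ 40, expected clicks 13 + 6 + 16 = 35.
Best is slot 1, slot 2, and slot 5 with total expected clicks 41.

41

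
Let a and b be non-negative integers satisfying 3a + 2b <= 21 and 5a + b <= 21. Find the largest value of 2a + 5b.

Relaxing integrality, the LP optimum is 52.50 at (a,b) = (0, 10.5), which is not an integer point.
(a,b)=(0,10) is feasible, giving 50.
(a,b)=(1,9) is feasible, giving 47.
(a,b)=(0,9) is feasible, giving 45.
Maximum is 50 at (a,b)=(0,10).

50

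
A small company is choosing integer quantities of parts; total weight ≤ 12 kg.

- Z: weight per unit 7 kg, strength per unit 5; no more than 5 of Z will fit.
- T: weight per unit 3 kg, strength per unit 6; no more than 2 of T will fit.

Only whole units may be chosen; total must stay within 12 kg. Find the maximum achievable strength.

12

2×T: weight 6 ≤ 12, strength 2·6 = 12.
1×Z and 1×T: weight 10 ≤ 12, strength 1·5 + 1·6 = 11.
Best is 12.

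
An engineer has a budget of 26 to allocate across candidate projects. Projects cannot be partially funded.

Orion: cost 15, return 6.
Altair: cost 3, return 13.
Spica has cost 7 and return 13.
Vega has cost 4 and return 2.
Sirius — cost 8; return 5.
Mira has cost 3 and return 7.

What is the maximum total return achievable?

Take Altair, Spica, Vega, Sirius, and Mira: cost 3 + 7 + 4 + 8 + 3 = 25 ≤ 26, return 13 + 13 + 2 + 5 + 7 = 40.
No other feasible combination does better.

40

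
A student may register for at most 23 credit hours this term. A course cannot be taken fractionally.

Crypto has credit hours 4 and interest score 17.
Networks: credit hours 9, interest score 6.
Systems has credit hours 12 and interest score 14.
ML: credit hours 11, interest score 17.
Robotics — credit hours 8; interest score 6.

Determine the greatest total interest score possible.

Allowing fractional choices, the relaxed optimum would be about 43.3, but courses are indivisible.
Crypto + Systems: credit hours 4 + 12 = 16 ≤ 23, interest score 17 + 14 = 31.
Crypto + ML + Robotics: credit hours 4 + 11 + 8 = 23 ≤ 23, interest score 17 + 17 + 6 = 40.
Crypto + ML: credit hours 4 + 11 = 15 ≤ 23, interest score 17 + 17 = 34.
Best is Crypto, ML, and Robotics with total interest score 40.

40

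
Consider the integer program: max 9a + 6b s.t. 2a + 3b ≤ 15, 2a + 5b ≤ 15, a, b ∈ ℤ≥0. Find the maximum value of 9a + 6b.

63

(a,b)=(7,0): 2·7+3·0=14≤15, 2·7+5·0=14≤15, objective 63.
(a,b)=(6,0): 2·6+3·0=12≤15, 2·6+5·0=12≤15, objective 54.
The best lattice point is (7,0), giving 63.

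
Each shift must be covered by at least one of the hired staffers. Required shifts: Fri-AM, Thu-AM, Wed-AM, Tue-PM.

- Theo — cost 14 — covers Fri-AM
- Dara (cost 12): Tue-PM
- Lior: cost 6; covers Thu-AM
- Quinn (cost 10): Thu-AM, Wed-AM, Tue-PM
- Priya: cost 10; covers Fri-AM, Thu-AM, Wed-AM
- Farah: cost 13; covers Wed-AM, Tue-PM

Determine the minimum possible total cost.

This is a weighted set-cover instance.
Choose Quinn and Priya: together they cover Fri-AM, Thu-AM, Wed-AM, Tue-PM — every shift.
Total cost: 10 + 10 = 20.
No cover costs less than 20.

20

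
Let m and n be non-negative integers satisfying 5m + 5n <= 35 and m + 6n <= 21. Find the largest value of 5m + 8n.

The continuous relaxation peaks at (4.2, 2.8) with value 43.40; rounding to a feasible lattice point costs some objective.
(m,n)=(5,2): 5·5+5·2=35≤35, 1·5+6·2=17≤21, objective 41.
(m,n)=(3,3): 5·3+5·3=30≤35, 1·3+6·3=21≤21, objective 39.
(m,n)=(6,1): 5·6+5·1=35≤35, 1·6+6·1=12≤21, objective 38.
No feasible integer point exceeds 41.

41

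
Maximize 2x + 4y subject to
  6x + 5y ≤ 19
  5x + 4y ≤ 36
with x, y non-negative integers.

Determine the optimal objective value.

Relaxing integrality, the LP optimum is 15.20 at (x,y) = (0, 3.8), which is not an integer point.
(x,y)=(0,3): 6·0+5·3=15≤19, 5·0+4·3=12≤36, objective 12.
(x,y)=(1,2): 6·1+5·2=16≤19, 5·1+4·2=13≤36, objective 10.
The best lattice point is (0,3), giving 12.

12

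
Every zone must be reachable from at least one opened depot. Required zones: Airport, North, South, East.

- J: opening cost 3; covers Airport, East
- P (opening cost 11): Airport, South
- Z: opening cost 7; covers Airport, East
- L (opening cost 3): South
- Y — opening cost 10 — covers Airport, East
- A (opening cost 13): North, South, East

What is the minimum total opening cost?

16

Choose J and A: together they cover Airport, North, South, East — every zone.
Total opening cost: 3 + 13 = 16.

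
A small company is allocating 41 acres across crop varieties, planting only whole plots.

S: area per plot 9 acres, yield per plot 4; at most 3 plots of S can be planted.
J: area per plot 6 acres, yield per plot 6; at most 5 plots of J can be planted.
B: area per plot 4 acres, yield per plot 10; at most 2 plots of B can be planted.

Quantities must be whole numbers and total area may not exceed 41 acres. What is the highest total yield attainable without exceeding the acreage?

50

1×S, 4×J, and 2×B: area 41 ≤ 41, yield 1·4 + 4·6 + 2·10 = 48.
5×J and 2×B: area 38 ≤ 41, yield 5·6 + 2·10 = 50.
Best is 50.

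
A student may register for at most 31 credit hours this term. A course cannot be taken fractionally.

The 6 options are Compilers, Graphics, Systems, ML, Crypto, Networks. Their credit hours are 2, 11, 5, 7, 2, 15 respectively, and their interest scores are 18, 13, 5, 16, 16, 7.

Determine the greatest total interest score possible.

Take Compilers, Graphics, Systems, ML, and Crypto: credit hours 2 + 11 + 5 + 7 + 2 = 27 ≤ 31, interest score 18 + 13 + 5 + 16 + 16 = 68.
No other feasible combination does better.

68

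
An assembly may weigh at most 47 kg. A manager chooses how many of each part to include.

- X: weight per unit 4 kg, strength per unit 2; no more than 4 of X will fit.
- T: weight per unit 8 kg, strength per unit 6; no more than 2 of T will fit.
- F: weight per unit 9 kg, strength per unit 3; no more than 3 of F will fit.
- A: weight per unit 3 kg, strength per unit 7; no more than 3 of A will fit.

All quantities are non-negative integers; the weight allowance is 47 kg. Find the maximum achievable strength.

42

3×X, 2×T, 1×F, and 3×A: weight 46 ≤ 47, strength 3·2 + 2·6 + 1·3 + 3·7 = 42.
1×X, 2×T, 2×F, and 3×A: weight 47 ≤ 47, strength 1·2 + 2·6 + 2·3 + 3·7 = 41.
Best is 42.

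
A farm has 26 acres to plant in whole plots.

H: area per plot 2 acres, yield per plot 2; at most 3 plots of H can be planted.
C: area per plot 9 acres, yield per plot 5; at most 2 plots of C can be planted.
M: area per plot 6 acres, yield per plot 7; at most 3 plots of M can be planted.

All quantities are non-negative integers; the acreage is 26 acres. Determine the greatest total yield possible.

This is a bounded integer knapsack.
M has the best ratio (7/6); taking only M gives at most 3×7 = 21 (stopped by the supply cap of 3).
Mixing does better — 3×H and 3×M: area 24 ≤ 26, yield 3·2 + 3·7 = 27.

27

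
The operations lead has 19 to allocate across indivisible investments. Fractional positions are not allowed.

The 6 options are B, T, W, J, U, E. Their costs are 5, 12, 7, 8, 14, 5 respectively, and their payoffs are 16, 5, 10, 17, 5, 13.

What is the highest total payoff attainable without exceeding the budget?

B + W + E: cost 5 + 7 + 5 = 17 ≤ 19, payoff 16 + 10 + 13 = 39.
B + J + E: cost 5 + 8 + 5 = 18 ≤ 19, payoff 16 + 17 + 13 = 46.
Best is B, J, and E with total payoff 46.

46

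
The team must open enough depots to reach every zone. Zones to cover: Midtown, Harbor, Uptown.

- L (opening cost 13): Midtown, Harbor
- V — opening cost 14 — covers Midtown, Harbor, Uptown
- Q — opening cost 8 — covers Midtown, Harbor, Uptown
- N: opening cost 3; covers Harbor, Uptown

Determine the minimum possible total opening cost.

8

The greedy cost-per-new-zone heuristic would pick N and Q for 11, but a cheaper cover exists.
Q alone covers Midtown, Harbor, Uptown — every zone.
Total opening cost: 8.
No cover costs less than 8.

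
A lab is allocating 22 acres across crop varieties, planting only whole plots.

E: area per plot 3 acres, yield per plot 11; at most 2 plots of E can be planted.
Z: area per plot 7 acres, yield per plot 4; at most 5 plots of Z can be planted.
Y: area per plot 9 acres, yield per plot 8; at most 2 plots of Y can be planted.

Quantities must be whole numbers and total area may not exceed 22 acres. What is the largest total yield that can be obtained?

34

2×E and 1×Y: area 15 ≤ 22, yield 2·11 + 1·8 = 30.
2×E, 1×Z, and 1×Y: area 22 ≤ 22, yield 2·11 + 1·4 + 1·8 = 34.
Best is 34.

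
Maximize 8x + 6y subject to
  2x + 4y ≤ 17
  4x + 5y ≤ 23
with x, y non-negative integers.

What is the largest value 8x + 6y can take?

40

Relaxing integrality, the LP optimum is 46.00 at (x,y) = (5.75, 0), which is not an integer point.
(x,y)=(5,0): 2·5+4·0=10≤17, 4·5+5·0=20≤23, objective 40.
(x,y)=(4,1): 2·4+4·1=12≤17, 4·4+5·1=21≤23, objective 38.
(x,y)=(4,0): 2·4+4·0=8≤17, 4·4+5·0=16≤23, objective 32.
The best lattice point is (5,0), giving 40.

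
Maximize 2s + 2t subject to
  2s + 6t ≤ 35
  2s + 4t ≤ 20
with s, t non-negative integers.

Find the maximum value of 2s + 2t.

20

(s,t)=(10,0) is feasible, giving 20.
(s,t)=(9,0) is feasible, giving 18.
No feasible integer point exceeds 20.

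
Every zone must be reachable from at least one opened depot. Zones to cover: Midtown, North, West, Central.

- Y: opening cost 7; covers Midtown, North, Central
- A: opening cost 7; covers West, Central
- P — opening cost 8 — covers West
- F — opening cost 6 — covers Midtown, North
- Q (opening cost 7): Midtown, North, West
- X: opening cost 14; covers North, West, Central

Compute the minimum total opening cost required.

13

This is an integer covering problem.
The greedy cost-per-new-zone heuristic would pick Y and A for 14, but a cheaper cover exists.
Choose A and F: together they cover Midtown, North, West, Central — every zone.
Total opening cost: 7 + 6 = 13.
No cover costs less than 13.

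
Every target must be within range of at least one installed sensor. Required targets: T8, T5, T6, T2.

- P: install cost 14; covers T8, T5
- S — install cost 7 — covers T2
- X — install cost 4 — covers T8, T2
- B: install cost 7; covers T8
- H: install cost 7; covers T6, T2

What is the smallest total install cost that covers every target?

21

Choose P and H: together they cover T8, T5, T6, T2 — every target.
Total install cost: 14 + 7 = 21.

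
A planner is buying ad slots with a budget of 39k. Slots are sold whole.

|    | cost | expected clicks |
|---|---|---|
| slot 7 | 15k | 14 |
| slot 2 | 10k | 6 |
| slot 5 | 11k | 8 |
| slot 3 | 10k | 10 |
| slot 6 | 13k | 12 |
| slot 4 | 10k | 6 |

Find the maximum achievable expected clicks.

36

This is an integer program with binary decision variables.
slot 7 + slot 5 + slot 6: cost 15 + 11 + 13 = 39 ≤ 39, expected clicks 14 + 8 + 12 = 34.
slot 7 + slot 3 + slot 6: cost 15 + 10 + 13 = 38 ≤ 39, expected clicks 14 + 10 + 12 = 36.
Best is slot 7, slot 3, and slot 6 with total expected clicks 36.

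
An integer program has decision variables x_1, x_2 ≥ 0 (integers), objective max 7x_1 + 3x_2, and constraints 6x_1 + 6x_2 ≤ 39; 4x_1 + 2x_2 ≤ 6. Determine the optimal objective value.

10

(x_1,x_2)=(1,1) is feasible, giving 10.
(x_1,x_2)=(1,0) is feasible, giving 7.
(x_1,x_2)=(0,2) is feasible, giving 6.
The best lattice point is (1,1), giving 10.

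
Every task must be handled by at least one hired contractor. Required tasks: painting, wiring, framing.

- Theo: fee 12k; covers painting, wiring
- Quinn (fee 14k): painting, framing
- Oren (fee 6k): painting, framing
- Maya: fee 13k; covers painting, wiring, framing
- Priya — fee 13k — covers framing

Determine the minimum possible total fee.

The greedy cost-per-new-task heuristic would pick Oren and Theo for 18, but a cheaper cover exists.
Maya alone covers painting, wiring, framing — every task.
Total fee: 13.
No cover costs less than 13.

13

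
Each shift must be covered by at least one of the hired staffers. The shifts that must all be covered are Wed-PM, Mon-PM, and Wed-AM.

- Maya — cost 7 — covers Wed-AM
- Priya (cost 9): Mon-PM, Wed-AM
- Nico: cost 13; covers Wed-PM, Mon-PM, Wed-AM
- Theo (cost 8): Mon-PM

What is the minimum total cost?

Nico alone covers Wed-PM, Mon-PM, Wed-AM — every shift.
Total cost: 13.

13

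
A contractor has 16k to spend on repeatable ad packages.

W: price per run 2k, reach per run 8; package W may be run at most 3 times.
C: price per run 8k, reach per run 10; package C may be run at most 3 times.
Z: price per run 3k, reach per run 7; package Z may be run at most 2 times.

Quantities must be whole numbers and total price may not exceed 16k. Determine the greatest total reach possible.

38

This is a bounded integer knapsack.
W has the best ratio (8/2); taking only W gives at most 3×8 = 24 (stopped by the supply cap of 3).
Mixing does better — 3×W and 2×Z: price 12 ≤ 16, reach 3·8 + 2·7 = 38.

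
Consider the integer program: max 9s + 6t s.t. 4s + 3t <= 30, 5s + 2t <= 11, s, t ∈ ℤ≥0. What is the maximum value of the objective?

Relaxing integrality, the LP optimum is 33.00 at (s,t) = (0, 5.5), which is not an integer point.
(s,t)=(0,5): 4·0+3·5=15≤30, 5·0+2·5=10≤11, objective 30.
(s,t)=(0,4): 4·0+3·4=12≤30, 5·0+2·4=8≤11, objective 24.
Maximum is 30 at (s,t)=(0,5).

30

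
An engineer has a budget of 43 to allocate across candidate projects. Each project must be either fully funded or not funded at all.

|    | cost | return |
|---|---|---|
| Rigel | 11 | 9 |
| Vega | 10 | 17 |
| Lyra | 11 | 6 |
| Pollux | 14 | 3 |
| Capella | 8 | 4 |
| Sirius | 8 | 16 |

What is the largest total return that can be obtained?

48

Allowing fractional choices, the relaxed optimum would be about 49.5, but projects are indivisible.
Rigel + Vega + Capella + Sirius: cost 11 + 10 + 8 + 8 = 37 ≤ 43, return 9 + 17 + 4 + 16 = 46.
Rigel + Vega + Lyra + Sirius: cost 11 + 10 + 11 + 8 = 40 ≤ 43, return 9 + 17 + 6 + 16 = 48.
Rigel + Vega + Pollux + Sirius: cost 11 + 10 + 14 + 8 = 43 ≤ 43, return 9 + 17 + 3 + 16 = 45.
Best is Rigel, Vega, Lyra, and Sirius with total return 48.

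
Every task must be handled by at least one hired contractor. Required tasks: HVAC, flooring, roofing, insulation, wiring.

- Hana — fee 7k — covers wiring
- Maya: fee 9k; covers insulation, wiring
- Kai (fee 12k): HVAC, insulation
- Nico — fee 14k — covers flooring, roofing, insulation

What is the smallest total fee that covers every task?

33

This is an integer covering problem.
The greedy cost-per-new-task heuristic would pick Maya, Nico, and Kai for 35, but a cheaper cover exists.
Choose Hana, Kai, and Nico: together they cover HVAC, flooring, roofing, insulation, wiring — every task.
Total fee: 7 + 12 + 14 = 33.
No cover costs less than 33.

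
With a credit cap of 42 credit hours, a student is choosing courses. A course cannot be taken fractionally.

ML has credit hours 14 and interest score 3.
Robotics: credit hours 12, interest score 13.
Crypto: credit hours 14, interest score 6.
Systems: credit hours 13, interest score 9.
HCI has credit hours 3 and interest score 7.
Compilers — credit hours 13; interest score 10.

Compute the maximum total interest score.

39

Allowing fractional choices, the relaxed optimum would be about 39.4, but courses are indivisible.
Robotics + Crypto + HCI + Compilers: credit hours 12 + 14 + 3 + 13 = 42 ≤ 42, interest score 13 + 6 + 7 + 10 = 36.
Robotics + Systems + HCI + Compilers: credit hours 12 + 13 + 3 + 13 = 41 ≤ 42, interest score 13 + 9 + 7 + 10 = 39.
Best is Robotics, Systems, HCI, and Compilers with total interest score 39.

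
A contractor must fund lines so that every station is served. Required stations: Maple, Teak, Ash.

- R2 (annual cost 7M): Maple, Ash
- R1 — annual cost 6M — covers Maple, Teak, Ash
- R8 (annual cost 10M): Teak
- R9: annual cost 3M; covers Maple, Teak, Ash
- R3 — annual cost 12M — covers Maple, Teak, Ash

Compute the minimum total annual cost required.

This is an integer covering problem.
R9 alone covers Maple, Teak, Ash — every station.
Total annual cost: 3.
No cover costs less than 3.

3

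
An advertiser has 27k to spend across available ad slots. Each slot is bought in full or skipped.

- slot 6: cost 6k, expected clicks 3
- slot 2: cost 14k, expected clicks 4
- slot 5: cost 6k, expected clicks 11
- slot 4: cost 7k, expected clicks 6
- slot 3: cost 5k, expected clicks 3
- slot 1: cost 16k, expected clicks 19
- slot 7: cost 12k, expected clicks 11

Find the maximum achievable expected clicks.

Take slot 5, slot 3, and slot 1: cost 6 + 5 + 16 = 27 ≤ 27, expected clicks 11 + 3 + 19 = 33.
No other feasible combination does better.

33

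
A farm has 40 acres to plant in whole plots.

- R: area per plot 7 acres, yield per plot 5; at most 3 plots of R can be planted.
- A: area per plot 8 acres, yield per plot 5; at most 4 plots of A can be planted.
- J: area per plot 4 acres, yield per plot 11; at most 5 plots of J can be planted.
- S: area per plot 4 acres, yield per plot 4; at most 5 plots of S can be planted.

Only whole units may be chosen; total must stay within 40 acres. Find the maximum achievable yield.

This is a bounded integer knapsack.
Take 5×J and 5×S: area 40 ≤ 40, yield 5·11 + 5·4 = 75.
J has the best ratio (11/4) and is taken to its limit of 5; remaining capacity is filled optimally with the others.

75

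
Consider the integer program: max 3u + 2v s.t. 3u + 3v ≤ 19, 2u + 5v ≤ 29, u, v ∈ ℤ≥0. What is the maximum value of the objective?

(u,v)=(6,0) is feasible, giving 18.
(u,v)=(5,1) is feasible, giving 17.
(u,v)=(5,0) is feasible, giving 15.
No feasible integer point exceeds 18.

18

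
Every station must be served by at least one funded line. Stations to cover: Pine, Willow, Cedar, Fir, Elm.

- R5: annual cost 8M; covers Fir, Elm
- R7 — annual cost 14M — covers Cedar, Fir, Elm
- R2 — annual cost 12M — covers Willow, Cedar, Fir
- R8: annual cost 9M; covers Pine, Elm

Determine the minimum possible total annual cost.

The greedy cost-per-new-station heuristic would pick R5, R2, and R8 for 29, but a cheaper cover exists.
Choose R2 and R8: together they cover Pine, Willow, Cedar, Fir, Elm — every station.
Total annual cost: 12 + 9 = 21.
No cover costs less than 21.

21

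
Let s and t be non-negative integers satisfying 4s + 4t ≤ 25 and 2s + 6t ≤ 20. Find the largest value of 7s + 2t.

42

The continuous relaxation peaks at (6.25, 0) with value 43.75; rounding to a feasible lattice point costs some objective.
(s,t)=(6,0): 4·6+4·0=24≤25, 2·6+6·0=12≤20, objective 42.
(s,t)=(5,1): 4·5+4·1=24≤25, 2·5+6·1=16≤20, objective 37.
No feasible integer point exceeds 42.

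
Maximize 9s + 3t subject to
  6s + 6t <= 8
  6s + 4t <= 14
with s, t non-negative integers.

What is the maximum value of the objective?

The continuous relaxation peaks at (1.33, 0) with value 12.00; rounding to a feasible lattice point costs some objective.
(s,t)=(1,0): 6·1+6·0=6≤8, 6·1+4·0=6≤14, objective 9.
(s,t)=(0,1): 6·0+6·1=6≤8, 6·0+4·1=4≤14, objective 3.
(s,t)=(0,0): 6·0+6·0=0≤8, 6·0+4·0=0≤14, objective 0.
No feasible integer point exceeds 9.

9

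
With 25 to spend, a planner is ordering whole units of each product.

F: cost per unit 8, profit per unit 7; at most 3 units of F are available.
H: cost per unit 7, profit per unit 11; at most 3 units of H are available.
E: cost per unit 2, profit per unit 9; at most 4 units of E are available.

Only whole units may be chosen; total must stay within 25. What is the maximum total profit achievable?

E has the best ratio (9/2); taking only E gives at most 4×9 = 36 (stopped by the supply cap of 4).
Mixing does better — 2×H and 4×E: cost 22 ≤ 25, profit 2·11 + 4·9 = 58.

58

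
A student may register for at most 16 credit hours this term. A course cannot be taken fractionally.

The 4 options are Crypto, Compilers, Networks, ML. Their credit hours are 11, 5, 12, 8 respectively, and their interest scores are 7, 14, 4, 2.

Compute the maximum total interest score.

21

This is a 0-1 knapsack instance.
Crypto + Compilers: credit hours 11 + 5 = 16 ≤ 16, interest score 7 + 14 = 21.
Compilers + ML: credit hours 5 + 8 = 13 ≤ 16, interest score 14 + 2 = 16.
Best is Crypto and Compilers with total interest score 21.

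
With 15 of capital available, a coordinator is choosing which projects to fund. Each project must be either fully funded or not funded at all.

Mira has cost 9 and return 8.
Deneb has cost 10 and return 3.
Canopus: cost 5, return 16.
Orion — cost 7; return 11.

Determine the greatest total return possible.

27

This is an integer program with binary decision variables.
Canopus + Orion: cost 5 + 7 = 12 ≤ 15, return 16 + 11 = 27.
Mira + Canopus: cost 9 + 5 = 14 ≤ 15, return 8 + 16 = 24.
Best is Canopus and Orion with total return 27.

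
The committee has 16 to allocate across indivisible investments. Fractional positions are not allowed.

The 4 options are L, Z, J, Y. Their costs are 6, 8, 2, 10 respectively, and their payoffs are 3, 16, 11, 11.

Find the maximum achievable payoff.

30

Allowing fractional choices, the relaxed optimum would be about 33.6, but investments are indivisible.
L + Z + J: cost 6 + 8 + 2 = 16 ≤ 16, payoff 3 + 16 + 11 = 30.
Z + J: cost 8 + 2 = 10 ≤ 16, payoff 16 + 11 = 27.
Best is L, Z, and J with total payoff 30.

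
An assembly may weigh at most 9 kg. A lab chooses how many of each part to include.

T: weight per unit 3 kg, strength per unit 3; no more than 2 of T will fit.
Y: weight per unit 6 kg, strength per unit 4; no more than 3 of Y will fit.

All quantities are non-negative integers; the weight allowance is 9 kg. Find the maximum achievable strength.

This is a bounded integer knapsack.
Take 1×T and 1×Y: weight 9 ≤ 9, strength 1·3 + 1·4 = 7.
No other integer combination yields more.

7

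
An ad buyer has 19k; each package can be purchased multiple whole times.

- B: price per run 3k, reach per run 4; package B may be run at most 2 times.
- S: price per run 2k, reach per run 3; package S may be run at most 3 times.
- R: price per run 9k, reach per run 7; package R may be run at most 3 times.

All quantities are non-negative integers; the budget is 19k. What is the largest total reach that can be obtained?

This is a bounded integer knapsack.
1×B, 3×S, and 1×R: price 18 ≤ 19, reach 1·4 + 3·3 + 1·7 = 20.
2×B, 2×S, and 1×R: price 19 ≤ 19, reach 2·4 + 2·3 + 1·7 = 21.
Best is 21.

21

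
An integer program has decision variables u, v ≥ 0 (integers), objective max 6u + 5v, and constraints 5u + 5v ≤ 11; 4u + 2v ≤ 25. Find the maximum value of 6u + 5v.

12

(u,v)=(2,0) is feasible, giving 12.
(u,v)=(1,1) is feasible, giving 11.
(u,v)=(1,0) is feasible, giving 6.
Maximum is 12 at (u,v)=(2,0).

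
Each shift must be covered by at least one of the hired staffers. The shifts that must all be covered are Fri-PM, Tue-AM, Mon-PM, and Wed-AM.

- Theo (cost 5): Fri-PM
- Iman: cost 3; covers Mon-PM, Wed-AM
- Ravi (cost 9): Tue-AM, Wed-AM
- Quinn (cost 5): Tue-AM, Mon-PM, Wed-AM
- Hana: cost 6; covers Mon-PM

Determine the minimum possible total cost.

10

The greedy cost-per-new-shift heuristic would pick Iman, Theo, and Quinn for 13, but a cheaper cover exists.
Choose Theo and Quinn: together they cover Fri-PM, Tue-AM, Mon-PM, Wed-AM — every shift.
Total cost: 5 + 5 = 10.
No cover costs less than 10.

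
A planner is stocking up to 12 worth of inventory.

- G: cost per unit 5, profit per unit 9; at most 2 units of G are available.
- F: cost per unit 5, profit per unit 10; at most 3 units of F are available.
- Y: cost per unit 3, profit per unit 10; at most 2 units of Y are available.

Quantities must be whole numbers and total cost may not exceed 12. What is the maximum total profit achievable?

30

Y has the best ratio (10/3); taking only Y gives at most 2×10 = 20 (stopped by the supply cap of 2).
Mixing does better — 1×F and 2×Y: cost 11 ≤ 12, profit 1·10 + 2·10 = 30.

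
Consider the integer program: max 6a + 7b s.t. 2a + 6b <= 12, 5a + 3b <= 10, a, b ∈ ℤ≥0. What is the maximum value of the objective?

14

(a,b)=(0,2) is feasible, giving 14.
(a,b)=(1,1) is feasible, giving 13.
(a,b)=(2,0) is feasible, giving 12.
(a,b)=(0,1) is feasible, giving 7.
The best lattice point is (0,2), giving 14.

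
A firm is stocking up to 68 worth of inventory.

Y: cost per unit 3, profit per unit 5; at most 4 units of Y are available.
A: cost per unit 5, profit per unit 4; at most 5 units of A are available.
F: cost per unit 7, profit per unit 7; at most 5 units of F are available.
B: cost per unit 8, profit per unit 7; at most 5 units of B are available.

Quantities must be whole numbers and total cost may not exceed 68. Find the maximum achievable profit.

73

Take 4×Y, 1×A, 5×F, and 2×B: cost 68 ≤ 68, profit 4·5 + 1·4 + 5·7 + 2·7 = 73.
Y has the best ratio (5/3) and is taken to its limit of 4; remaining capacity is filled optimally with the others.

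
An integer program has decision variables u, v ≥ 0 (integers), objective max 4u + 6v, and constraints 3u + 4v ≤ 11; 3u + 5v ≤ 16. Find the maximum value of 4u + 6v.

(u,v)=(1,2): 3·1+4·2=11≤11, 3·1+5·2=13≤16, objective 16.
(u,v)=(2,1): 3·2+4·1=10≤11, 3·2+5·1=11≤16, objective 14.
(u,v)=(0,2): 3·0+4·2=8≤11, 3·0+5·2=10≤16, objective 12.
No feasible integer point exceeds 16.

16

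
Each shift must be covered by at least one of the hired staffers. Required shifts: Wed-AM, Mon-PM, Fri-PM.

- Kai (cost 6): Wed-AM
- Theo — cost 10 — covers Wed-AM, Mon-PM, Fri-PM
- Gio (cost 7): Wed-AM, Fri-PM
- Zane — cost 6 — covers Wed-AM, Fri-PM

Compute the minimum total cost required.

The greedy cost-per-new-shift heuristic would pick Zane and Theo for 16, but a cheaper cover exists.
Theo alone covers Wed-AM, Mon-PM, Fri-PM — every shift.
Total cost: 10.
No cover costs less than 10.

10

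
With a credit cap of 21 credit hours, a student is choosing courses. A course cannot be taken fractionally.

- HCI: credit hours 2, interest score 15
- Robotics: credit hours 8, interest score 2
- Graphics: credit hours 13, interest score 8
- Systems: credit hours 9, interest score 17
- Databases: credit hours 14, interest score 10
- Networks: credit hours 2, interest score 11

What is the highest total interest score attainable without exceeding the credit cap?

Treat it as a binary knapsack problem.
HCI + Robotics + Systems + Networks: credit hours 2 + 8 + 9 + 2 = 21 ≤ 21, interest score 15 + 2 + 17 + 11 = 45.
HCI + Databases + Networks: credit hours 2 + 14 + 2 = 18 ≤ 21, interest score 15 + 10 + 11 = 36.
HCI + Systems + Networks: credit hours 2 + 9 + 2 = 13 ≤ 21, interest score 15 + 17 + 11 = 43.
Best is HCI, Robotics, Systems, and Networks with total interest score 45.

45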